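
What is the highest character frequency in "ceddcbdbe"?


Input: ceddcbdbe
Character counts:
  'b': 2
  'c': 2
  'd': 3
  'e': 2
Maximum frequency: 3

3


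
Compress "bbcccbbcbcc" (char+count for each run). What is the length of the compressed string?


Input: bbcccbbcbcc
Runs:
  'b' x 2 => "b2"
  'c' x 3 => "c3"
  'b' x 2 => "b2"
  'c' x 1 => "c1"
  'b' x 1 => "b1"
  'c' x 2 => "c2"
Compressed: "b2c3b2c1b1c2"
Compressed length: 12

12


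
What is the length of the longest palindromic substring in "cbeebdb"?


Input: "cbeebdb"
Checking substrings for palindromes:
  [1:5] "beeb" (len 4) => palindrome
  [4:7] "bdb" (len 3) => palindrome
  [2:4] "ee" (len 2) => palindrome
Longest palindromic substring: "beeb" with length 4

4


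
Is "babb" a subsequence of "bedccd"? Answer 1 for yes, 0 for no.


Check if "babb" is a subsequence of "bedccd"
Greedy scan:
  Position 0 ('b'): matches sub[0] = 'b'
  Position 1 ('e'): no match needed
  Position 2 ('d'): no match needed
  Position 3 ('c'): no match needed
  Position 4 ('c'): no match needed
  Position 5 ('d'): no match needed
Only matched 1/4 characters => not a subsequence

0


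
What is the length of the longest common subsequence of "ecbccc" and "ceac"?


LCS of "ecbccc" and "ceac"
DP table:
           c    e    a    c
      0    0    0    0    0
  e   0    0    1    1    1
  c   0    1    1    1    2
  b   0    1    1    1    2
  c   0    1    1    1    2
  c   0    1    1    1    2
  c   0    1    1    1    2
LCS length = dp[6][4] = 2

2


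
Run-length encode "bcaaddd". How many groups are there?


Input: bcaaddd
Scanning for consecutive runs:
  Group 1: 'b' x 1 (positions 0-0)
  Group 2: 'c' x 1 (positions 1-1)
  Group 3: 'a' x 2 (positions 2-3)
  Group 4: 'd' x 3 (positions 4-6)
Total groups: 4

4


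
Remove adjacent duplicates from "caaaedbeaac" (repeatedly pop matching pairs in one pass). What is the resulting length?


Input: caaaedbeaac
Stack-based adjacent duplicate removal:
  Read 'c': push. Stack: c
  Read 'a': push. Stack: ca
  Read 'a': matches stack top 'a' => pop. Stack: c
  Read 'a': push. Stack: ca
  Read 'e': push. Stack: cae
  Read 'd': push. Stack: caed
  Read 'b': push. Stack: caedb
  Read 'e': push. Stack: caedbe
  Read 'a': push. Stack: caedbea
  Read 'a': matches stack top 'a' => pop. Stack: caedbe
  Read 'c': push. Stack: caedbec
Final stack: "caedbec" (length 7)

7


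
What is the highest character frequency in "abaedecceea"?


Input: abaedecceea
Character counts:
  'a': 3
  'b': 1
  'c': 2
  'd': 1
  'e': 4
Maximum frequency: 4

4


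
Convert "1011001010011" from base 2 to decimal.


Input: "1011001010011" in base 2
Positional expansion:
  Digit '1' (value 1) x 2^12 = 4096
  Digit '0' (value 0) x 2^11 = 0
  Digit '1' (value 1) x 2^10 = 1024
  Digit '1' (value 1) x 2^9 = 512
  Digit '0' (value 0) x 2^8 = 0
  Digit '0' (value 0) x 2^7 = 0
  Digit '1' (value 1) x 2^6 = 64
  Digit '0' (value 0) x 2^5 = 0
  Digit '1' (value 1) x 2^4 = 16
  Digit '0' (value 0) x 2^3 = 0
  Digit '0' (value 0) x 2^2 = 0
  Digit '1' (value 1) x 2^1 = 2
  Digit '1' (value 1) x 2^0 = 1
Sum = 5715

5715


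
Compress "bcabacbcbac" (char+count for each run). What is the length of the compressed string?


Input: bcabacbcbac
Runs:
  'b' x 1 => "b1"
  'c' x 1 => "c1"
  'a' x 1 => "a1"
  'b' x 1 => "b1"
  'a' x 1 => "a1"
  'c' x 1 => "c1"
  'b' x 1 => "b1"
  'c' x 1 => "c1"
  'b' x 1 => "b1"
  'a' x 1 => "a1"
  'c' x 1 => "c1"
Compressed: "b1c1a1b1a1c1b1c1b1a1c1"
Compressed length: 22

22


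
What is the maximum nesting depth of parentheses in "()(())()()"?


Input: "()(())()()"
Tracking depth:
  Position 0 '(': depth becomes 1
  Position 1 ')': depth becomes 0
  Position 2 '(': depth becomes 1
  Position 3 '(': depth becomes 2
  Position 4 ')': depth becomes 1
  Position 5 ')': depth becomes 0
  Position 6 '(': depth becomes 1
  Position 7 ')': depth becomes 0
  Position 8 '(': depth becomes 1
  Position 9 ')': depth becomes 0
Maximum depth reached: 2

2


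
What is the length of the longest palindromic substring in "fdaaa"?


Input: "fdaaa"
Checking substrings for palindromes:
  [2:5] "aaa" (len 3) => palindrome
  [2:4] "aa" (len 2) => palindrome
  [3:5] "aa" (len 2) => palindrome
Longest palindromic substring: "aaa" with length 3

3


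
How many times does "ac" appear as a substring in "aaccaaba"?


Searching for "ac" in "aaccaaba"
Scanning each position:
  Position 0: "aa" => no
  Position 1: "ac" => MATCH
  Position 2: "cc" => no
  Position 3: "ca" => no
  Position 4: "aa" => no
  Position 5: "ab" => no
  Position 6: "ba" => no
Total occurrences: 1

1


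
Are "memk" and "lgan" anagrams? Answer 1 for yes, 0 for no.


Strings: "memk", "lgan"
Sorted first:  ekmm
Sorted second: agln
Differ at position 0: 'e' vs 'a' => not anagrams

0


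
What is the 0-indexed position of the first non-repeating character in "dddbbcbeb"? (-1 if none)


Input: dddbbcbeb
Character frequencies:
  'b': 4
  'c': 1
  'd': 3
  'e': 1
Scanning left to right for freq == 1:
  Position 0 ('d'): freq=3, skip
  Position 1 ('d'): freq=3, skip
  Position 2 ('d'): freq=3, skip
  Position 3 ('b'): freq=4, skip
  Position 4 ('b'): freq=4, skip
  Position 5 ('c'): unique! => answer = 5

5


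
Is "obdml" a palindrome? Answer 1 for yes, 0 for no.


Input: obdml
Reversed: lmdbo
  Compare pos 0 ('o') with pos 4 ('l'): MISMATCH
  Compare pos 1 ('b') with pos 3 ('m'): MISMATCH
Result: not a palindrome

0


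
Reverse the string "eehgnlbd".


Input: eehgnlbd
Reading characters right to left:
  Position 7: 'd'
  Position 6: 'b'
  Position 5: 'l'
  Position 4: 'n'
  Position 3: 'g'
  Position 2: 'h'
  Position 1: 'e'
  Position 0: 'e'
Reversed: dblnghee

dblnghee


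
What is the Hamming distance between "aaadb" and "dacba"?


Comparing "aaadb" and "dacba" position by position:
  Position 0: 'a' vs 'd' => differ
  Position 1: 'a' vs 'a' => same
  Position 2: 'a' vs 'c' => differ
  Position 3: 'd' vs 'b' => differ
  Position 4: 'b' vs 'a' => differ
Total differences (Hamming distance): 4

4


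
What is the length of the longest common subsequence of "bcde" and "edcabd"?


LCS of "bcde" and "edcabd"
DP table:
           e    d    c    a    b    d
      0    0    0    0    0    0    0
  b   0    0    0    0    0    1    1
  c   0    0    0    1    1    1    1
  d   0    0    1    1    1    1    2
  e   0    1    1    1    1    1    2
LCS length = dp[4][6] = 2

2


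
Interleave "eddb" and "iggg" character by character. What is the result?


Interleaving "eddb" and "iggg":
  Position 0: 'e' from first, 'i' from second => "ei"
  Position 1: 'd' from first, 'g' from second => "dg"
  Position 2: 'd' from first, 'g' from second => "dg"
  Position 3: 'b' from first, 'g' from second => "bg"
Result: eidgdgbg

eidgdgbg


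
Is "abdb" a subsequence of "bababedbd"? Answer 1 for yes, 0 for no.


Check if "abdb" is a subsequence of "bababedbd"
Greedy scan:
  Position 0 ('b'): no match needed
  Position 1 ('a'): matches sub[0] = 'a'
  Position 2 ('b'): matches sub[1] = 'b'
  Position 3 ('a'): no match needed
  Position 4 ('b'): no match needed
  Position 5 ('e'): no match needed
  Position 6 ('d'): matches sub[2] = 'd'
  Position 7 ('b'): matches sub[3] = 'b'
  Position 8 ('d'): no match needed
All 4 characters matched => is a subsequence

1


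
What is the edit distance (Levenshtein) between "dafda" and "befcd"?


Computing edit distance: "dafda" -> "befcd"
DP table:
           b    e    f    c    d
      0    1    2    3    4    5
  d   1    1    2    3    4    4
  a   2    2    2    3    4    5
  f   3    3    3    2    3    4
  d   4    4    4    3    3    3
  a   5    5    5    4    4    4
Edit distance = dp[5][5] = 4

4


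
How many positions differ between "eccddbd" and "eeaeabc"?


Comparing "eccddbd" and "eeaeabc" position by position:
  Position 0: 'e' vs 'e' => same
  Position 1: 'c' vs 'e' => DIFFER
  Position 2: 'c' vs 'a' => DIFFER
  Position 3: 'd' vs 'e' => DIFFER
  Position 4: 'd' vs 'a' => DIFFER
  Position 5: 'b' vs 'b' => same
  Position 6: 'd' vs 'c' => DIFFER
Positions that differ: 5

5


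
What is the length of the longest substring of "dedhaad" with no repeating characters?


Input: "dedhaad"
Sliding window (track last position of each char):
  Position 0 ('d'): window [0,0] length 1 -- new best
  Position 1 ('e'): window [0,1] length 2 -- new best
  Position 2 ('d'): repeat (last at 0), move window start to 1
  Position 2 ('d'): window [1,2] length 2
  Position 3 ('h'): window [1,3] length 3 -- new best
  Position 4 ('a'): window [1,4] length 4 -- new best
  Position 5 ('a'): repeat (last at 4), move window start to 5
  Position 5 ('a'): window [5,5] length 1
  Position 6 ('d'): window [5,6] length 2
Longest substring with no repeats: "edha" with length 4

4


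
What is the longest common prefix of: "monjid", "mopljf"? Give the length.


Words: monjid, mopljf
  Position 0: all 'm' => match
  Position 1: all 'o' => match
  Position 2: ('n', 'p') => mismatch, stop
LCP = "mo" (length 2)

2


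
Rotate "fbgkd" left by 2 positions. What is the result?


Input: "fbgkd", rotate left by 2
First 2 characters: "fb"
Remaining characters: "gkd"
Concatenate remaining + first: "gkd" + "fb" = "gkdfb"

gkdfb


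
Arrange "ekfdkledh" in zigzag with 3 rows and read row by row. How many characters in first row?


Zigzag "ekfdkledh" into 3 rows:
Placing characters:
  'e' => row 0
  'k' => row 1
  'f' => row 2
  'd' => row 1
  'k' => row 0
  'l' => row 1
  'e' => row 2
  'd' => row 1
  'h' => row 0
Rows:
  Row 0: "ekh"
  Row 1: "kdld"
  Row 2: "fe"
First row length: 3

3


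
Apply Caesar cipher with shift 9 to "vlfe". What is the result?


Caesar cipher: shift "vlfe" by 9
  'v' (pos 21) + 9 = pos 4 = 'e'
  'l' (pos 11) + 9 = pos 20 = 'u'
  'f' (pos 5) + 9 = pos 14 = 'o'
  'e' (pos 4) + 9 = pos 13 = 'n'
Result: euon

euon


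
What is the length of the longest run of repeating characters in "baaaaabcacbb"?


Input: "baaaaabcacbb"
Scanning for longest run:
  Position 1 ('a'): new char, reset run to 1
  Position 2 ('a'): continues run of 'a', length=2
  Position 3 ('a'): continues run of 'a', length=3
  Position 4 ('a'): continues run of 'a', length=4
  Position 5 ('a'): continues run of 'a', length=5
  Position 6 ('b'): new char, reset run to 1
  Position 7 ('c'): new char, reset run to 1
  Position 8 ('a'): new char, reset run to 1
  Position 9 ('c'): new char, reset run to 1
  Position 10 ('b'): new char, reset run to 1
  Position 11 ('b'): continues run of 'b', length=2
Longest run: 'a' with length 5

5


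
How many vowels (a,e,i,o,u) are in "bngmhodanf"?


Input: bngmhodanf
Checking each character:
  'b' at position 0: consonant
  'n' at position 1: consonant
  'g' at position 2: consonant
  'm' at position 3: consonant
  'h' at position 4: consonant
  'o' at position 5: vowel (running total: 1)
  'd' at position 6: consonant
  'a' at position 7: vowel (running total: 2)
  'n' at position 8: consonant
  'f' at position 9: consonant
Total vowels: 2

2


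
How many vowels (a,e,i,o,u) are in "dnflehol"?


Input: dnflehol
Checking each character:
  'd' at position 0: consonant
  'n' at position 1: consonant
  'f' at position 2: consonant
  'l' at position 3: consonant
  'e' at position 4: vowel (running total: 1)
  'h' at position 5: consonant
  'o' at position 6: vowel (running total: 2)
  'l' at position 7: consonant
Total vowels: 2

2


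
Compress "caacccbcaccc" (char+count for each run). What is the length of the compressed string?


Input: caacccbcaccc
Runs:
  'c' x 1 => "c1"
  'a' x 2 => "a2"
  'c' x 3 => "c3"
  'b' x 1 => "b1"
  'c' x 1 => "c1"
  'a' x 1 => "a1"
  'c' x 3 => "c3"
Compressed: "c1a2c3b1c1a1c3"
Compressed length: 14

14


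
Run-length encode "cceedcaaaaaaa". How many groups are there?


Input: cceedcaaaaaaa
Scanning for consecutive runs:
  Group 1: 'c' x 2 (positions 0-1)
  Group 2: 'e' x 2 (positions 2-3)
  Group 3: 'd' x 1 (positions 4-4)
  Group 4: 'c' x 1 (positions 5-5)
  Group 5: 'a' x 7 (positions 6-12)
Total groups: 5

5


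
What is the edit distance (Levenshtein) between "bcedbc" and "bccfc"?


Computing edit distance: "bcedbc" -> "bccfc"
DP table:
           b    c    c    f    c
      0    1    2    3    4    5
  b   1    0    1    2    3    4
  c   2    1    0    1    2    3
  e   3    2    1    1    2    3
  d   4    3    2    2    2    3
  b   5    4    3    3    3    3
  c   6    5    4    3    4    3
Edit distance = dp[6][5] = 3

3


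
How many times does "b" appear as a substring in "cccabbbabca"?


Searching for "b" in "cccabbbabca"
Scanning each position:
  Position 0: "c" => no
  Position 1: "c" => no
  Position 2: "c" => no
  Position 3: "a" => no
  Position 4: "b" => MATCH
  Position 5: "b" => MATCH
  Position 6: "b" => MATCH
  Position 7: "a" => no
  Position 8: "b" => MATCH
  Position 9: "c" => no
  Position 10: "a" => no
Total occurrences: 4

4


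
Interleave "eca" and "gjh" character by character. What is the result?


Interleaving "eca" and "gjh":
  Position 0: 'e' from first, 'g' from second => "eg"
  Position 1: 'c' from first, 'j' from second => "cj"
  Position 2: 'a' from first, 'h' from second => "ah"
Result: egcjah

egcjah


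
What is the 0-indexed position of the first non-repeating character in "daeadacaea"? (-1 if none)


Input: daeadacaea
Character frequencies:
  'a': 5
  'c': 1
  'd': 2
  'e': 2
Scanning left to right for freq == 1:
  Position 0 ('d'): freq=2, skip
  Position 1 ('a'): freq=5, skip
  Position 2 ('e'): freq=2, skip
  Position 3 ('a'): freq=5, skip
  Position 4 ('d'): freq=2, skip
  Position 5 ('a'): freq=5, skip
  Position 6 ('c'): unique! => answer = 6

6


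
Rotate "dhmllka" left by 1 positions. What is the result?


Input: "dhmllka", rotate left by 1
First 1 characters: "d"
Remaining characters: "hmllka"
Concatenate remaining + first: "hmllka" + "d" = "hmllkad"

hmllkad


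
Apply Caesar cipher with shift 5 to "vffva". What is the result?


Caesar cipher: shift "vffva" by 5
  'v' (pos 21) + 5 = pos 0 = 'a'
  'f' (pos 5) + 5 = pos 10 = 'k'
  'f' (pos 5) + 5 = pos 10 = 'k'
  'v' (pos 21) + 5 = pos 0 = 'a'
  'a' (pos 0) + 5 = pos 5 = 'f'
Result: akkaf

akkaf


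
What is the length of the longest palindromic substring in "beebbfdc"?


Input: "beebbfdc"
Checking substrings for palindromes:
  [0:4] "beeb" (len 4) => palindrome
  [1:3] "ee" (len 2) => palindrome
  [3:5] "bb" (len 2) => palindrome
Longest palindromic substring: "beeb" with length 4

4


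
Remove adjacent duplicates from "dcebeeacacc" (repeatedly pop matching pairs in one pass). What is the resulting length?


Input: dcebeeacacc
Stack-based adjacent duplicate removal:
  Read 'd': push. Stack: d
  Read 'c': push. Stack: dc
  Read 'e': push. Stack: dce
  Read 'b': push. Stack: dceb
  Read 'e': push. Stack: dcebe
  Read 'e': matches stack top 'e' => pop. Stack: dceb
  Read 'a': push. Stack: dceba
  Read 'c': push. Stack: dcebac
  Read 'a': push. Stack: dcebaca
  Read 'c': push. Stack: dcebacac
  Read 'c': matches stack top 'c' => pop. Stack: dcebaca
Final stack: "dcebaca" (length 7)

7


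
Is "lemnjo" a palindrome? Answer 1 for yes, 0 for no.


Input: lemnjo
Reversed: ojnmel
  Compare pos 0 ('l') with pos 5 ('o'): MISMATCH
  Compare pos 1 ('e') with pos 4 ('j'): MISMATCH
  Compare pos 2 ('m') with pos 3 ('n'): MISMATCH
Result: not a palindrome

0


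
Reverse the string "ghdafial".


Input: ghdafial
Reading characters right to left:
  Position 7: 'l'
  Position 6: 'a'
  Position 5: 'i'
  Position 4: 'f'
  Position 3: 'a'
  Position 2: 'd'
  Position 1: 'h'
  Position 0: 'g'
Reversed: laifadhg

laifadhg


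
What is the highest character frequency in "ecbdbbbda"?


Input: ecbdbbbda
Character counts:
  'a': 1
  'b': 4
  'c': 1
  'd': 2
  'e': 1
Maximum frequency: 4

4


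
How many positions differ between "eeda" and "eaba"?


Comparing "eeda" and "eaba" position by position:
  Position 0: 'e' vs 'e' => same
  Position 1: 'e' vs 'a' => DIFFER
  Position 2: 'd' vs 'b' => DIFFER
  Position 3: 'a' vs 'a' => same
Positions that differ: 2

2


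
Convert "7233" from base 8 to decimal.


Input: "7233" in base 8
Positional expansion:
  Digit '7' (value 7) x 8^3 = 3584
  Digit '2' (value 2) x 8^2 = 128
  Digit '3' (value 3) x 8^1 = 24
  Digit '3' (value 3) x 8^0 = 3
Sum = 3739

3739


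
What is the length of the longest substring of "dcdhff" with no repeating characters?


Input: "dcdhff"
Sliding window (track last position of each char):
  Position 0 ('d'): window [0,0] length 1 -- new best
  Position 1 ('c'): window [0,1] length 2 -- new best
  Position 2 ('d'): repeat (last at 0), move window start to 1
  Position 2 ('d'): window [1,2] length 2
  Position 3 ('h'): window [1,3] length 3 -- new best
  Position 4 ('f'): window [1,4] length 4 -- new best
  Position 5 ('f'): repeat (last at 4), move window start to 5
  Position 5 ('f'): window [5,5] length 1
Longest substring with no repeats: "cdhf" with length 4

4


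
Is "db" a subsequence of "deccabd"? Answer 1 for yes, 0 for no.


Check if "db" is a subsequence of "deccabd"
Greedy scan:
  Position 0 ('d'): matches sub[0] = 'd'
  Position 1 ('e'): no match needed
  Position 2 ('c'): no match needed
  Position 3 ('c'): no match needed
  Position 4 ('a'): no match needed
  Position 5 ('b'): matches sub[1] = 'b'
  Position 6 ('d'): no match needed
All 2 characters matched => is a subsequence

1


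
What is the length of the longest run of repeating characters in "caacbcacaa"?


Input: "caacbcacaa"
Scanning for longest run:
  Position 1 ('a'): new char, reset run to 1
  Position 2 ('a'): continues run of 'a', length=2
  Position 3 ('c'): new char, reset run to 1
  Position 4 ('b'): new char, reset run to 1
  Position 5 ('c'): new char, reset run to 1
  Position 6 ('a'): new char, reset run to 1
  Position 7 ('c'): new char, reset run to 1
  Position 8 ('a'): new char, reset run to 1
  Position 9 ('a'): continues run of 'a', length=2
Longest run: 'a' with length 2

2


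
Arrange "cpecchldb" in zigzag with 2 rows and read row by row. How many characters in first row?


Zigzag "cpecchldb" into 2 rows:
Placing characters:
  'c' => row 0
  'p' => row 1
  'e' => row 0
  'c' => row 1
  'c' => row 0
  'h' => row 1
  'l' => row 0
  'd' => row 1
  'b' => row 0
Rows:
  Row 0: "ceclb"
  Row 1: "pchd"
First row length: 5

5


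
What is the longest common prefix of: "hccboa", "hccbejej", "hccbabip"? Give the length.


Words: hccboa, hccbejej, hccbabip
  Position 0: all 'h' => match
  Position 1: all 'c' => match
  Position 2: all 'c' => match
  Position 3: all 'b' => match
  Position 4: ('o', 'e', 'a') => mismatch, stop
LCP = "hccb" (length 4)

4


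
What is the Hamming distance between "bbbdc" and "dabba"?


Comparing "bbbdc" and "dabba" position by position:
  Position 0: 'b' vs 'd' => differ
  Position 1: 'b' vs 'a' => differ
  Position 2: 'b' vs 'b' => same
  Position 3: 'd' vs 'b' => differ
  Position 4: 'c' vs 'a' => differ
Total differences (Hamming distance): 4

4


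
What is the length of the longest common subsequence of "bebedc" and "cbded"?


LCS of "bebedc" and "cbded"
DP table:
           c    b    d    e    d
      0    0    0    0    0    0
  b   0    0    1    1    1    1
  e   0    0    1    1    2    2
  b   0    0    1    1    2    2
  e   0    0    1    1    2    2
  d   0    0    1    2    2    3
  c   0    1    1    2    2    3
LCS length = dp[6][5] = 3

3


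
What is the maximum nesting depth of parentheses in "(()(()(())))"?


Input: "(()(()(())))"
Tracking depth:
  Position 0 '(': depth becomes 1
  Position 1 '(': depth becomes 2
  Position 2 ')': depth becomes 1
  Position 3 '(': depth becomes 2
  Position 4 '(': depth becomes 3
  Position 5 ')': depth becomes 2
  Position 6 '(': depth becomes 3
  Position 7 '(': depth becomes 4
  Position 8 ')': depth becomes 3
  Position 9 ')': depth becomes 2
  Position 10 ')': depth becomes 1
  Position 11 ')': depth becomes 0
Maximum depth reached: 4

4


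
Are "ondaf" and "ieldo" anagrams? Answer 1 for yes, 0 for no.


Strings: "ondaf", "ieldo"
Sorted first:  adfno
Sorted second: deilo
Differ at position 0: 'a' vs 'd' => not anagrams

0


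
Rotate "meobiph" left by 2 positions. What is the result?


Input: "meobiph", rotate left by 2
First 2 characters: "me"
Remaining characters: "obiph"
Concatenate remaining + first: "obiph" + "me" = "obiphme"

obiphme


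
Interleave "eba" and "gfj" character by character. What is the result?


Interleaving "eba" and "gfj":
  Position 0: 'e' from first, 'g' from second => "eg"
  Position 1: 'b' from first, 'f' from second => "bf"
  Position 2: 'a' from first, 'j' from second => "aj"
Result: egbfaj

egbfaj


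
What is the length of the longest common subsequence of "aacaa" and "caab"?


LCS of "aacaa" and "caab"
DP table:
           c    a    a    b
      0    0    0    0    0
  a   0    0    1    1    1
  a   0    0    1    2    2
  c   0    1    1    2    2
  a   0    1    2    2    2
  a   0    1    2    3    3
LCS length = dp[5][4] = 3

3


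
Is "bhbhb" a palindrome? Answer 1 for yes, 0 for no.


Input: bhbhb
Reversed: bhbhb
  Compare pos 0 ('b') with pos 4 ('b'): match
  Compare pos 1 ('h') with pos 3 ('h'): match
Result: palindrome

1


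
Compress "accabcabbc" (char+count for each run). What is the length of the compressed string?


Input: accabcabbc
Runs:
  'a' x 1 => "a1"
  'c' x 2 => "c2"
  'a' x 1 => "a1"
  'b' x 1 => "b1"
  'c' x 1 => "c1"
  'a' x 1 => "a1"
  'b' x 2 => "b2"
  'c' x 1 => "c1"
Compressed: "a1c2a1b1c1a1b2c1"
Compressed length: 16

16


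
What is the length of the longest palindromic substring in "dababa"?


Input: "dababa"
Checking substrings for palindromes:
  [1:6] "ababa" (len 5) => palindrome
  [1:4] "aba" (len 3) => palindrome
  [2:5] "bab" (len 3) => palindrome
  [3:6] "aba" (len 3) => palindrome
Longest palindromic substring: "ababa" with length 5

5


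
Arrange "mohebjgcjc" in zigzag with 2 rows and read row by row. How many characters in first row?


Zigzag "mohebjgcjc" into 2 rows:
Placing characters:
  'm' => row 0
  'o' => row 1
  'h' => row 0
  'e' => row 1
  'b' => row 0
  'j' => row 1
  'g' => row 0
  'c' => row 1
  'j' => row 0
  'c' => row 1
Rows:
  Row 0: "mhbgj"
  Row 1: "oejcc"
First row length: 5

5


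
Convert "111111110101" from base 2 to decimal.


Input: "111111110101" in base 2
Positional expansion:
  Digit '1' (value 1) x 2^11 = 2048
  Digit '1' (value 1) x 2^10 = 1024
  Digit '1' (value 1) x 2^9 = 512
  Digit '1' (value 1) x 2^8 = 256
  Digit '1' (value 1) x 2^7 = 128
  Digit '1' (value 1) x 2^6 = 64
  Digit '1' (value 1) x 2^5 = 32
  Digit '1' (value 1) x 2^4 = 16
  Digit '0' (value 0) x 2^3 = 0
  Digit '1' (value 1) x 2^2 = 4
  Digit '0' (value 0) x 2^1 = 0
  Digit '1' (value 1) x 2^0 = 1
Sum = 4085

4085


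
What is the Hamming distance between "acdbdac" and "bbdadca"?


Comparing "acdbdac" and "bbdadca" position by position:
  Position 0: 'a' vs 'b' => differ
  Position 1: 'c' vs 'b' => differ
  Position 2: 'd' vs 'd' => same
  Position 3: 'b' vs 'a' => differ
  Position 4: 'd' vs 'd' => same
  Position 5: 'a' vs 'c' => differ
  Position 6: 'c' vs 'a' => differ
Total differences (Hamming distance): 5

5


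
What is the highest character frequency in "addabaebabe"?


Input: addabaebabe
Character counts:
  'a': 4
  'b': 3
  'd': 2
  'e': 2
Maximum frequency: 4

4


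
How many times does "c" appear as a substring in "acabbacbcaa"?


Searching for "c" in "acabbacbcaa"
Scanning each position:
  Position 0: "a" => no
  Position 1: "c" => MATCH
  Position 2: "a" => no
  Position 3: "b" => no
  Position 4: "b" => no
  Position 5: "a" => no
  Position 6: "c" => MATCH
  Position 7: "b" => no
  Position 8: "c" => MATCH
  Position 9: "a" => no
  Position 10: "a" => no
Total occurrences: 3

3


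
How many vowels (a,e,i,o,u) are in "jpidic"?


Input: jpidic
Checking each character:
  'j' at position 0: consonant
  'p' at position 1: consonant
  'i' at position 2: vowel (running total: 1)
  'd' at position 3: consonant
  'i' at position 4: vowel (running total: 2)
  'c' at position 5: consonant
Total vowels: 2

2


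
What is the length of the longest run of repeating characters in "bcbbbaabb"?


Input: "bcbbbaabb"
Scanning for longest run:
  Position 1 ('c'): new char, reset run to 1
  Position 2 ('b'): new char, reset run to 1
  Position 3 ('b'): continues run of 'b', length=2
  Position 4 ('b'): continues run of 'b', length=3
  Position 5 ('a'): new char, reset run to 1
  Position 6 ('a'): continues run of 'a', length=2
  Position 7 ('b'): new char, reset run to 1
  Position 8 ('b'): continues run of 'b', length=2
Longest run: 'b' with length 3

3


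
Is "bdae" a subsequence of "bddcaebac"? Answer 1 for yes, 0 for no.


Check if "bdae" is a subsequence of "bddcaebac"
Greedy scan:
  Position 0 ('b'): matches sub[0] = 'b'
  Position 1 ('d'): matches sub[1] = 'd'
  Position 2 ('d'): no match needed
  Position 3 ('c'): no match needed
  Position 4 ('a'): matches sub[2] = 'a'
  Position 5 ('e'): matches sub[3] = 'e'
  Position 6 ('b'): no match needed
  Position 7 ('a'): no match needed
  Position 8 ('c'): no match needed
All 4 characters matched => is a subsequence

1


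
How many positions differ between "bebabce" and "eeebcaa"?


Comparing "bebabce" and "eeebcaa" position by position:
  Position 0: 'b' vs 'e' => DIFFER
  Position 1: 'e' vs 'e' => same
  Position 2: 'b' vs 'e' => DIFFER
  Position 3: 'a' vs 'b' => DIFFER
  Position 4: 'b' vs 'c' => DIFFER
  Position 5: 'c' vs 'a' => DIFFER
  Position 6: 'e' vs 'a' => DIFFER
Positions that differ: 6

6


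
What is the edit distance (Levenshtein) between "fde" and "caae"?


Computing edit distance: "fde" -> "caae"
DP table:
           c    a    a    e
      0    1    2    3    4
  f   1    1    2    3    4
  d   2    2    2    3    4
  e   3    3    3    3    3
Edit distance = dp[3][4] = 3

3


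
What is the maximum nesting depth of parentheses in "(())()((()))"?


Input: "(())()((()))"
Tracking depth:
  Position 0 '(': depth becomes 1
  Position 1 '(': depth becomes 2
  Position 2 ')': depth becomes 1
  Position 3 ')': depth becomes 0
  Position 4 '(': depth becomes 1
  Position 5 ')': depth becomes 0
  Position 6 '(': depth becomes 1
  Position 7 '(': depth becomes 2
  Position 8 '(': depth becomes 3
  Position 9 ')': depth becomes 2
  Position 10 ')': depth becomes 1
  Position 11 ')': depth becomes 0
Maximum depth reached: 3

3


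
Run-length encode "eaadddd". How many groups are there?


Input: eaadddd
Scanning for consecutive runs:
  Group 1: 'e' x 1 (positions 0-0)
  Group 2: 'a' x 2 (positions 1-2)
  Group 3: 'd' x 4 (positions 3-6)
Total groups: 3

3


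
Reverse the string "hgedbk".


Input: hgedbk
Reading characters right to left:
  Position 5: 'k'
  Position 4: 'b'
  Position 3: 'd'
  Position 2: 'e'
  Position 1: 'g'
  Position 0: 'h'
Reversed: kbdegh

kbdegh


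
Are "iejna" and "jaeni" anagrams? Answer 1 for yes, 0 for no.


Strings: "iejna", "jaeni"
Sorted first:  aeijn
Sorted second: aeijn
Sorted forms match => anagrams

1


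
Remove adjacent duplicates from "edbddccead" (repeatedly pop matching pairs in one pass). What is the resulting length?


Input: edbddccead
Stack-based adjacent duplicate removal:
  Read 'e': push. Stack: e
  Read 'd': push. Stack: ed
  Read 'b': push. Stack: edb
  Read 'd': push. Stack: edbd
  Read 'd': matches stack top 'd' => pop. Stack: edb
  Read 'c': push. Stack: edbc
  Read 'c': matches stack top 'c' => pop. Stack: edb
  Read 'e': push. Stack: edbe
  Read 'a': push. Stack: edbea
  Read 'd': push. Stack: edbead
Final stack: "edbead" (length 6)

6


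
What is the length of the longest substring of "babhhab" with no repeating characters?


Input: "babhhab"
Sliding window (track last position of each char):
  Position 0 ('b'): window [0,0] length 1 -- new best
  Position 1 ('a'): window [0,1] length 2 -- new best
  Position 2 ('b'): repeat (last at 0), move window start to 1
  Position 2 ('b'): window [1,2] length 2
  Position 3 ('h'): window [1,3] length 3 -- new best
  Position 4 ('h'): repeat (last at 3), move window start to 4
  Position 4 ('h'): window [4,4] length 1
  Position 5 ('a'): window [4,5] length 2
  Position 6 ('b'): window [4,6] length 3
Longest substring with no repeats: "abh" with length 3

3


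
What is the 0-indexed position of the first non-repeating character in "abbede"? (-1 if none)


Input: abbede
Character frequencies:
  'a': 1
  'b': 2
  'd': 1
  'e': 2
Scanning left to right for freq == 1:
  Position 0 ('a'): unique! => answer = 0

0


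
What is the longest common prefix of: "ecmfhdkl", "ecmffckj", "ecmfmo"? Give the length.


Words: ecmfhdkl, ecmffckj, ecmfmo
  Position 0: all 'e' => match
  Position 1: all 'c' => match
  Position 2: all 'm' => match
  Position 3: all 'f' => match
  Position 4: ('h', 'f', 'm') => mismatch, stop
LCP = "ecmf" (length 4)

4


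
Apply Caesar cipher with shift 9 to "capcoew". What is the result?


Caesar cipher: shift "capcoew" by 9
  'c' (pos 2) + 9 = pos 11 = 'l'
  'a' (pos 0) + 9 = pos 9 = 'j'
  'p' (pos 15) + 9 = pos 24 = 'y'
  'c' (pos 2) + 9 = pos 11 = 'l'
  'o' (pos 14) + 9 = pos 23 = 'x'
  'e' (pos 4) + 9 = pos 13 = 'n'
  'w' (pos 22) + 9 = pos 5 = 'f'
Result: ljylxnf

ljylxnf


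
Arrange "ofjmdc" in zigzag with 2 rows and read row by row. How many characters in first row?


Zigzag "ofjmdc" into 2 rows:
Placing characters:
  'o' => row 0
  'f' => row 1
  'j' => row 0
  'm' => row 1
  'd' => row 0
  'c' => row 1
Rows:
  Row 0: "ojd"
  Row 1: "fmc"
First row length: 3

3


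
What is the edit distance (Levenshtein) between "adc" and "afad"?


Computing edit distance: "adc" -> "afad"
DP table:
           a    f    a    d
      0    1    2    3    4
  a   1    0    1    2    3
  d   2    1    1    2    2
  c   3    2    2    2    3
Edit distance = dp[3][4] = 3

3


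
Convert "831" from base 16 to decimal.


Input: "831" in base 16
Positional expansion:
  Digit '8' (value 8) x 16^2 = 2048
  Digit '3' (value 3) x 16^1 = 48
  Digit '1' (value 1) x 16^0 = 1
Sum = 2097

2097


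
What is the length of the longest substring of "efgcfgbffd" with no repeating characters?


Input: "efgcfgbffd"
Sliding window (track last position of each char):
  Position 0 ('e'): window [0,0] length 1 -- new best
  Position 1 ('f'): window [0,1] length 2 -- new best
  Position 2 ('g'): window [0,2] length 3 -- new best
  Position 3 ('c'): window [0,3] length 4 -- new best
  Position 4 ('f'): repeat (last at 1), move window start to 2
  Position 4 ('f'): window [2,4] length 3
  Position 5 ('g'): repeat (last at 2), move window start to 3
  Position 5 ('g'): window [3,5] length 3
  Position 6 ('b'): window [3,6] length 4
  Position 7 ('f'): repeat (last at 4), move window start to 5
  Position 7 ('f'): window [5,7] length 3
  Position 8 ('f'): repeat (last at 7), move window start to 8
  Position 8 ('f'): window [8,8] length 1
  Position 9 ('d'): window [8,9] length 2
Longest substring with no repeats: "efgc" with length 4

4


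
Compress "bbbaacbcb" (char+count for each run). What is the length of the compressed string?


Input: bbbaacbcb
Runs:
  'b' x 3 => "b3"
  'a' x 2 => "a2"
  'c' x 1 => "c1"
  'b' x 1 => "b1"
  'c' x 1 => "c1"
  'b' x 1 => "b1"
Compressed: "b3a2c1b1c1b1"
Compressed length: 12

12


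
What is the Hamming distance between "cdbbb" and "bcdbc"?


Comparing "cdbbb" and "bcdbc" position by position:
  Position 0: 'c' vs 'b' => differ
  Position 1: 'd' vs 'c' => differ
  Position 2: 'b' vs 'd' => differ
  Position 3: 'b' vs 'b' => same
  Position 4: 'b' vs 'c' => differ
Total differences (Hamming distance): 4

4


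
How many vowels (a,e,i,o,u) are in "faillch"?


Input: faillch
Checking each character:
  'f' at position 0: consonant
  'a' at position 1: vowel (running total: 1)
  'i' at position 2: vowel (running total: 2)
  'l' at position 3: consonant
  'l' at position 4: consonant
  'c' at position 5: consonant
  'h' at position 6: consonant
Total vowels: 2

2


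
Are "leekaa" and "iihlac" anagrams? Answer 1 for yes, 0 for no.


Strings: "leekaa", "iihlac"
Sorted first:  aaeekl
Sorted second: achiil
Differ at position 1: 'a' vs 'c' => not anagrams

0


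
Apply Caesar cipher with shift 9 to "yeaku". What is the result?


Caesar cipher: shift "yeaku" by 9
  'y' (pos 24) + 9 = pos 7 = 'h'
  'e' (pos 4) + 9 = pos 13 = 'n'
  'a' (pos 0) + 9 = pos 9 = 'j'
  'k' (pos 10) + 9 = pos 19 = 't'
  'u' (pos 20) + 9 = pos 3 = 'd'
Result: hnjtd

hnjtd


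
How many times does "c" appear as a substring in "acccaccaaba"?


Searching for "c" in "acccaccaaba"
Scanning each position:
  Position 0: "a" => no
  Position 1: "c" => MATCH
  Position 2: "c" => MATCH
  Position 3: "c" => MATCH
  Position 4: "a" => no
  Position 5: "c" => MATCH
  Position 6: "c" => MATCH
  Position 7: "a" => no
  Position 8: "a" => no
  Position 9: "b" => no
  Position 10: "a" => no
Total occurrences: 5

5


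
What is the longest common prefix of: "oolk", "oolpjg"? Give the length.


Words: oolk, oolpjg
  Position 0: all 'o' => match
  Position 1: all 'o' => match
  Position 2: all 'l' => match
  Position 3: ('k', 'p') => mismatch, stop
LCP = "ool" (length 3)

3


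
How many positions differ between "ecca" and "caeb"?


Comparing "ecca" and "caeb" position by position:
  Position 0: 'e' vs 'c' => DIFFER
  Position 1: 'c' vs 'a' => DIFFER
  Position 2: 'c' vs 'e' => DIFFER
  Position 3: 'a' vs 'b' => DIFFER
Positions that differ: 4

4


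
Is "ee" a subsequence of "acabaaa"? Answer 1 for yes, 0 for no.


Check if "ee" is a subsequence of "acabaaa"
Greedy scan:
  Position 0 ('a'): no match needed
  Position 1 ('c'): no match needed
  Position 2 ('a'): no match needed
  Position 3 ('b'): no match needed
  Position 4 ('a'): no match needed
  Position 5 ('a'): no match needed
  Position 6 ('a'): no match needed
Only matched 0/2 characters => not a subsequence

0


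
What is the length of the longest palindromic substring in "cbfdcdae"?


Input: "cbfdcdae"
Checking substrings for palindromes:
  [3:6] "dcd" (len 3) => palindrome
Longest palindromic substring: "dcd" with length 3

3


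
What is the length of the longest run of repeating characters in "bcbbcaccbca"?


Input: "bcbbcaccbca"
Scanning for longest run:
  Position 1 ('c'): new char, reset run to 1
  Position 2 ('b'): new char, reset run to 1
  Position 3 ('b'): continues run of 'b', length=2
  Position 4 ('c'): new char, reset run to 1
  Position 5 ('a'): new char, reset run to 1
  Position 6 ('c'): new char, reset run to 1
  Position 7 ('c'): continues run of 'c', length=2
  Position 8 ('b'): new char, reset run to 1
  Position 9 ('c'): new char, reset run to 1
  Position 10 ('a'): new char, reset run to 1
Longest run: 'b' with length 2

2


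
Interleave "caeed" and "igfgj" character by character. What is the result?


Interleaving "caeed" and "igfgj":
  Position 0: 'c' from first, 'i' from second => "ci"
  Position 1: 'a' from first, 'g' from second => "ag"
  Position 2: 'e' from first, 'f' from second => "ef"
  Position 3: 'e' from first, 'g' from second => "eg"
  Position 4: 'd' from first, 'j' from second => "dj"
Result: ciagefegdj

ciagefegdj


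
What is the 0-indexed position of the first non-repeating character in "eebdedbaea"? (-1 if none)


Input: eebdedbaea
Character frequencies:
  'a': 2
  'b': 2
  'd': 2
  'e': 4
Scanning left to right for freq == 1:
  Position 0 ('e'): freq=4, skip
  Position 1 ('e'): freq=4, skip
  Position 2 ('b'): freq=2, skip
  Position 3 ('d'): freq=2, skip
  Position 4 ('e'): freq=4, skip
  Position 5 ('d'): freq=2, skip
  Position 6 ('b'): freq=2, skip
  Position 7 ('a'): freq=2, skip
  Position 8 ('e'): freq=4, skip
  Position 9 ('a'): freq=2, skip
  No unique character found => answer = -1

-1


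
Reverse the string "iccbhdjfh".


Input: iccbhdjfh
Reading characters right to left:
  Position 8: 'h'
  Position 7: 'f'
  Position 6: 'j'
  Position 5: 'd'
  Position 4: 'h'
  Position 3: 'b'
  Position 2: 'c'
  Position 1: 'c'
  Position 0: 'i'
Reversed: hfjdhbcci

hfjdhbcci


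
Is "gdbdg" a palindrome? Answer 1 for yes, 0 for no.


Input: gdbdg
Reversed: gdbdg
  Compare pos 0 ('g') with pos 4 ('g'): match
  Compare pos 1 ('d') with pos 3 ('d'): match
Result: palindrome

1


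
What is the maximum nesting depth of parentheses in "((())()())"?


Input: "((())()())"
Tracking depth:
  Position 0 '(': depth becomes 1
  Position 1 '(': depth becomes 2
  Position 2 '(': depth becomes 3
  Position 3 ')': depth becomes 2
  Position 4 ')': depth becomes 1
  Position 5 '(': depth becomes 2
  Position 6 ')': depth becomes 1
  Position 7 '(': depth becomes 2
  Position 8 ')': depth becomes 1
  Position 9 ')': depth becomes 0
Maximum depth reached: 3

3


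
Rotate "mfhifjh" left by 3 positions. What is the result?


Input: "mfhifjh", rotate left by 3
First 3 characters: "mfh"
Remaining characters: "ifjh"
Concatenate remaining + first: "ifjh" + "mfh" = "ifjhmfh"

ifjhmfh


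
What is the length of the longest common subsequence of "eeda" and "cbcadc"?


LCS of "eeda" and "cbcadc"
DP table:
           c    b    c    a    d    c
      0    0    0    0    0    0    0
  e   0    0    0    0    0    0    0
  e   0    0    0    0    0    0    0
  d   0    0    0    0    0    1    1
  a   0    0    0    0    1    1    1
LCS length = dp[4][6] = 1

1


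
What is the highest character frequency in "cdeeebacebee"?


Input: cdeeebacebee
Character counts:
  'a': 1
  'b': 2
  'c': 2
  'd': 1
  'e': 6
Maximum frequency: 6

6


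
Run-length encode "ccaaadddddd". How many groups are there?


Input: ccaaadddddd
Scanning for consecutive runs:
  Group 1: 'c' x 2 (positions 0-1)
  Group 2: 'a' x 3 (positions 2-4)
  Group 3: 'd' x 6 (positions 5-10)
Total groups: 3

3


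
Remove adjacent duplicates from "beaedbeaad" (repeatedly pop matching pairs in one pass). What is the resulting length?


Input: beaedbeaad
Stack-based adjacent duplicate removal:
  Read 'b': push. Stack: b
  Read 'e': push. Stack: be
  Read 'a': push. Stack: bea
  Read 'e': push. Stack: beae
  Read 'd': push. Stack: beaed
  Read 'b': push. Stack: beaedb
  Read 'e': push. Stack: beaedbe
  Read 'a': push. Stack: beaedbea
  Read 'a': matches stack top 'a' => pop. Stack: beaedbe
  Read 'd': push. Stack: beaedbed
Final stack: "beaedbed" (length 8)

8


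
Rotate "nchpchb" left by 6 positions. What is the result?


Input: "nchpchb", rotate left by 6
First 6 characters: "nchpch"
Remaining characters: "b"
Concatenate remaining + first: "b" + "nchpch" = "bnchpch"

bnchpch


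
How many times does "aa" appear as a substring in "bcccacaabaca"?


Searching for "aa" in "bcccacaabaca"
Scanning each position:
  Position 0: "bc" => no
  Position 1: "cc" => no
  Position 2: "cc" => no
  Position 3: "ca" => no
  Position 4: "ac" => no
  Position 5: "ca" => no
  Position 6: "aa" => MATCH
  Position 7: "ab" => no
  Position 8: "ba" => no
  Position 9: "ac" => no
  Position 10: "ca" => no
Total occurrences: 1

1


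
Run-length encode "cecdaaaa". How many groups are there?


Input: cecdaaaa
Scanning for consecutive runs:
  Group 1: 'c' x 1 (positions 0-0)
  Group 2: 'e' x 1 (positions 1-1)
  Group 3: 'c' x 1 (positions 2-2)
  Group 4: 'd' x 1 (positions 3-3)
  Group 5: 'a' x 4 (positions 4-7)
Total groups: 5

5


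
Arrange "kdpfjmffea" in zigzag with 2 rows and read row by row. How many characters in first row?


Zigzag "kdpfjmffea" into 2 rows:
Placing characters:
  'k' => row 0
  'd' => row 1
  'p' => row 0
  'f' => row 1
  'j' => row 0
  'm' => row 1
  'f' => row 0
  'f' => row 1
  'e' => row 0
  'a' => row 1
Rows:
  Row 0: "kpjfe"
  Row 1: "dfmfa"
First row length: 5

5


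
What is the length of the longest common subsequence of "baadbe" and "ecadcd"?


LCS of "baadbe" and "ecadcd"
DP table:
           e    c    a    d    c    d
      0    0    0    0    0    0    0
  b   0    0    0    0    0    0    0
  a   0    0    0    1    1    1    1
  a   0    0    0    1    1    1    1
  d   0    0    0    1    2    2    2
  b   0    0    0    1    2    2    2
  e   0    1    1    1    2    2    2
LCS length = dp[6][6] = 2

2
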